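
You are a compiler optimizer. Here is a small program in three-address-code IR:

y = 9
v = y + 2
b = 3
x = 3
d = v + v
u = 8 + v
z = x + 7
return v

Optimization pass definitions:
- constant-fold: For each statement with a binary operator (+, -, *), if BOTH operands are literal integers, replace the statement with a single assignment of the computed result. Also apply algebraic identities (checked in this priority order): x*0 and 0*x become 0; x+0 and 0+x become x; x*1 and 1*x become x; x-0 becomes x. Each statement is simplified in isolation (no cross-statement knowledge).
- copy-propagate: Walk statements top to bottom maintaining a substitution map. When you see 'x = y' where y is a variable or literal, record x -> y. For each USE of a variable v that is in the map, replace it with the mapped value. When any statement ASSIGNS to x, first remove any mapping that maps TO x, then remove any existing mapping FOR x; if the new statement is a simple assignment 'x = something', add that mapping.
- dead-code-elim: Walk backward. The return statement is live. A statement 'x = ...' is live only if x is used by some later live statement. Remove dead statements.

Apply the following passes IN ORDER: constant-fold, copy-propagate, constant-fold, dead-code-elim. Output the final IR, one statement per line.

Answer: v = 11
return v

Derivation:
Initial IR:
  y = 9
  v = y + 2
  b = 3
  x = 3
  d = v + v
  u = 8 + v
  z = x + 7
  return v
After constant-fold (8 stmts):
  y = 9
  v = y + 2
  b = 3
  x = 3
  d = v + v
  u = 8 + v
  z = x + 7
  return v
After copy-propagate (8 stmts):
  y = 9
  v = 9 + 2
  b = 3
  x = 3
  d = v + v
  u = 8 + v
  z = 3 + 7
  return v
After constant-fold (8 stmts):
  y = 9
  v = 11
  b = 3
  x = 3
  d = v + v
  u = 8 + v
  z = 10
  return v
After dead-code-elim (2 stmts):
  v = 11
  return v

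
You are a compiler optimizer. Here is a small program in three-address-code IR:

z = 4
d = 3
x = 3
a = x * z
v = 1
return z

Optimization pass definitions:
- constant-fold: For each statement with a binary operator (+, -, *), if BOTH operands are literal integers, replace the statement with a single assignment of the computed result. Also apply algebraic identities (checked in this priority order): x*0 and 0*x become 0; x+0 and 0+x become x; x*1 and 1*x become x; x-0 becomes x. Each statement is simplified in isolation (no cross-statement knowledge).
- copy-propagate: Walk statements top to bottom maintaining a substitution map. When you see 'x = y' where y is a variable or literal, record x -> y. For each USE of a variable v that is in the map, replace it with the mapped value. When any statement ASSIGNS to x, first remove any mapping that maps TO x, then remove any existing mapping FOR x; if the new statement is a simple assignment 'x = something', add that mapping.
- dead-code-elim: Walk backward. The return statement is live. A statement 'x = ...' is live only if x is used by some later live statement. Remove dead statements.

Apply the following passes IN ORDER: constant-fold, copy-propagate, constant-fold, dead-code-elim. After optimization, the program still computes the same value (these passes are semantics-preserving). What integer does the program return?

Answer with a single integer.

Initial IR:
  z = 4
  d = 3
  x = 3
  a = x * z
  v = 1
  return z
After constant-fold (6 stmts):
  z = 4
  d = 3
  x = 3
  a = x * z
  v = 1
  return z
After copy-propagate (6 stmts):
  z = 4
  d = 3
  x = 3
  a = 3 * 4
  v = 1
  return 4
After constant-fold (6 stmts):
  z = 4
  d = 3
  x = 3
  a = 12
  v = 1
  return 4
After dead-code-elim (1 stmts):
  return 4
Evaluate:
  z = 4  =>  z = 4
  d = 3  =>  d = 3
  x = 3  =>  x = 3
  a = x * z  =>  a = 12
  v = 1  =>  v = 1
  return z = 4

Answer: 4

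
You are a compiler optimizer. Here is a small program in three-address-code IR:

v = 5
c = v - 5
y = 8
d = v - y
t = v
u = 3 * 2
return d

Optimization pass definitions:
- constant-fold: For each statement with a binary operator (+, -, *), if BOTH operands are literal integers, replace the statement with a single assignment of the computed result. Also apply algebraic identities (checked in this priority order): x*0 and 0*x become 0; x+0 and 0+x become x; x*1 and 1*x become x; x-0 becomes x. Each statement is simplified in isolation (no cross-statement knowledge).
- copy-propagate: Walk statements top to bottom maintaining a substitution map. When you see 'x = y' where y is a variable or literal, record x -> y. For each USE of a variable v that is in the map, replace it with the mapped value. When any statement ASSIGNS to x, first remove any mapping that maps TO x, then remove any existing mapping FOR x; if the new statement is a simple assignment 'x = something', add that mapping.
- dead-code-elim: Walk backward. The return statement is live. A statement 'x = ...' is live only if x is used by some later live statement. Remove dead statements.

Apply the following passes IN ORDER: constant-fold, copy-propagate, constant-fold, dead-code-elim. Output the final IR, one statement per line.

Answer: d = -3
return d

Derivation:
Initial IR:
  v = 5
  c = v - 5
  y = 8
  d = v - y
  t = v
  u = 3 * 2
  return d
After constant-fold (7 stmts):
  v = 5
  c = v - 5
  y = 8
  d = v - y
  t = v
  u = 6
  return d
After copy-propagate (7 stmts):
  v = 5
  c = 5 - 5
  y = 8
  d = 5 - 8
  t = 5
  u = 6
  return d
After constant-fold (7 stmts):
  v = 5
  c = 0
  y = 8
  d = -3
  t = 5
  u = 6
  return d
After dead-code-elim (2 stmts):
  d = -3
  return d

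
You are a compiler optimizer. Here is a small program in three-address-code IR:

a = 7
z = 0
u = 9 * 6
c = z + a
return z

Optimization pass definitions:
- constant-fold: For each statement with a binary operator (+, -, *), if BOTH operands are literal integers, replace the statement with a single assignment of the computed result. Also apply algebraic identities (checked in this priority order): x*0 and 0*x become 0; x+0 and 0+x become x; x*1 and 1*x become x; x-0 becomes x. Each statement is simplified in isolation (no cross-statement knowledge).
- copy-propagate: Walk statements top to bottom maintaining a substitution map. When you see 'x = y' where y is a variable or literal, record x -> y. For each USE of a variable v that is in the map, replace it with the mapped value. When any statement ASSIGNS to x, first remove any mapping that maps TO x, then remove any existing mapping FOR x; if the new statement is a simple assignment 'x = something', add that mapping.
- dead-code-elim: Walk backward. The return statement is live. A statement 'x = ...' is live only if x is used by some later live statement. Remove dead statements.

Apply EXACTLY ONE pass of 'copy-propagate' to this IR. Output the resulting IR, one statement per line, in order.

Applying copy-propagate statement-by-statement:
  [1] a = 7  (unchanged)
  [2] z = 0  (unchanged)
  [3] u = 9 * 6  (unchanged)
  [4] c = z + a  -> c = 0 + 7
  [5] return z  -> return 0
Result (5 stmts):
  a = 7
  z = 0
  u = 9 * 6
  c = 0 + 7
  return 0

Answer: a = 7
z = 0
u = 9 * 6
c = 0 + 7
return 0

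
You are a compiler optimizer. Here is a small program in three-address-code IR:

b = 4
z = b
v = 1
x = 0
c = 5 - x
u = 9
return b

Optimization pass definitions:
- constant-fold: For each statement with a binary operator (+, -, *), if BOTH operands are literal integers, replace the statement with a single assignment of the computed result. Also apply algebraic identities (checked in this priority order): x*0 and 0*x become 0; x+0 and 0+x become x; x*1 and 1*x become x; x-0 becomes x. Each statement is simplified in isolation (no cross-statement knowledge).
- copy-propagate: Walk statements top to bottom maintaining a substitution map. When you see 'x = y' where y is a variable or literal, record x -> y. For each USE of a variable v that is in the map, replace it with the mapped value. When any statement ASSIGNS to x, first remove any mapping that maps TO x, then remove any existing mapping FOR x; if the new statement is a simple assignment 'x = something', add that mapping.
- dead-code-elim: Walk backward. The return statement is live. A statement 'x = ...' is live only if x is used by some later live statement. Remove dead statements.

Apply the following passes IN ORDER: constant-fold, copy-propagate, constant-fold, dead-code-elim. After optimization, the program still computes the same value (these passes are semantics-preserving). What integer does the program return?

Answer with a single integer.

Answer: 4

Derivation:
Initial IR:
  b = 4
  z = b
  v = 1
  x = 0
  c = 5 - x
  u = 9
  return b
After constant-fold (7 stmts):
  b = 4
  z = b
  v = 1
  x = 0
  c = 5 - x
  u = 9
  return b
After copy-propagate (7 stmts):
  b = 4
  z = 4
  v = 1
  x = 0
  c = 5 - 0
  u = 9
  return 4
After constant-fold (7 stmts):
  b = 4
  z = 4
  v = 1
  x = 0
  c = 5
  u = 9
  return 4
After dead-code-elim (1 stmts):
  return 4
Evaluate:
  b = 4  =>  b = 4
  z = b  =>  z = 4
  v = 1  =>  v = 1
  x = 0  =>  x = 0
  c = 5 - x  =>  c = 5
  u = 9  =>  u = 9
  return b = 4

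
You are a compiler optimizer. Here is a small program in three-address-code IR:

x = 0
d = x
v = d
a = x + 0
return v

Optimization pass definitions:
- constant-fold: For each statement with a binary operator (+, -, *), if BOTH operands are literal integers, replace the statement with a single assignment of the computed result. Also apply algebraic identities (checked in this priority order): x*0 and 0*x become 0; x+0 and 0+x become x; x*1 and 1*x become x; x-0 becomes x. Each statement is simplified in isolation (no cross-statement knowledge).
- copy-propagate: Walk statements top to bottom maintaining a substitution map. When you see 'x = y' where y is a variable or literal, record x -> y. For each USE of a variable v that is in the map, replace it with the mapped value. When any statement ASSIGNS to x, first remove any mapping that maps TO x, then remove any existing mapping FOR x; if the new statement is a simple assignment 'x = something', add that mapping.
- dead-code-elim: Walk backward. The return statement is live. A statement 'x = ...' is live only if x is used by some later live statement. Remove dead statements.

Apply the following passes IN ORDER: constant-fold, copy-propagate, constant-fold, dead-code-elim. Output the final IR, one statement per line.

Initial IR:
  x = 0
  d = x
  v = d
  a = x + 0
  return v
After constant-fold (5 stmts):
  x = 0
  d = x
  v = d
  a = x
  return v
After copy-propagate (5 stmts):
  x = 0
  d = 0
  v = 0
  a = 0
  return 0
After constant-fold (5 stmts):
  x = 0
  d = 0
  v = 0
  a = 0
  return 0
After dead-code-elim (1 stmts):
  return 0

Answer: return 0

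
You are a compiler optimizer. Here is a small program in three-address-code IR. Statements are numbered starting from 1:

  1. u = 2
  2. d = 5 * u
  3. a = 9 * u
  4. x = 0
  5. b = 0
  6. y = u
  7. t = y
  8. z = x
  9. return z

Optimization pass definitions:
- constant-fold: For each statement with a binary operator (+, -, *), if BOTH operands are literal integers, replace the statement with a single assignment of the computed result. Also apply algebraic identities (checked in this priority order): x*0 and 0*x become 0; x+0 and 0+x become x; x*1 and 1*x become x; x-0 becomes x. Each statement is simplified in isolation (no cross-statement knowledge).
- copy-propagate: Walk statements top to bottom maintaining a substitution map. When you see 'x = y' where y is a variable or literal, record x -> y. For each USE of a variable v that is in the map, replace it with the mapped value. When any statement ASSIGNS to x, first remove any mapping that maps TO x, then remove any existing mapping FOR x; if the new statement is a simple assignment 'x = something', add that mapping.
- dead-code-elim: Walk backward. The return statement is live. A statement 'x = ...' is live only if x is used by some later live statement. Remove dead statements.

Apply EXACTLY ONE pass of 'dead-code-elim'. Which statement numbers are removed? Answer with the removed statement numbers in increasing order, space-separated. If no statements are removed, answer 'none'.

Backward liveness scan:
Stmt 1 'u = 2': DEAD (u not in live set [])
Stmt 2 'd = 5 * u': DEAD (d not in live set [])
Stmt 3 'a = 9 * u': DEAD (a not in live set [])
Stmt 4 'x = 0': KEEP (x is live); live-in = []
Stmt 5 'b = 0': DEAD (b not in live set ['x'])
Stmt 6 'y = u': DEAD (y not in live set ['x'])
Stmt 7 't = y': DEAD (t not in live set ['x'])
Stmt 8 'z = x': KEEP (z is live); live-in = ['x']
Stmt 9 'return z': KEEP (return); live-in = ['z']
Removed statement numbers: [1, 2, 3, 5, 6, 7]
Surviving IR:
  x = 0
  z = x
  return z

Answer: 1 2 3 5 6 7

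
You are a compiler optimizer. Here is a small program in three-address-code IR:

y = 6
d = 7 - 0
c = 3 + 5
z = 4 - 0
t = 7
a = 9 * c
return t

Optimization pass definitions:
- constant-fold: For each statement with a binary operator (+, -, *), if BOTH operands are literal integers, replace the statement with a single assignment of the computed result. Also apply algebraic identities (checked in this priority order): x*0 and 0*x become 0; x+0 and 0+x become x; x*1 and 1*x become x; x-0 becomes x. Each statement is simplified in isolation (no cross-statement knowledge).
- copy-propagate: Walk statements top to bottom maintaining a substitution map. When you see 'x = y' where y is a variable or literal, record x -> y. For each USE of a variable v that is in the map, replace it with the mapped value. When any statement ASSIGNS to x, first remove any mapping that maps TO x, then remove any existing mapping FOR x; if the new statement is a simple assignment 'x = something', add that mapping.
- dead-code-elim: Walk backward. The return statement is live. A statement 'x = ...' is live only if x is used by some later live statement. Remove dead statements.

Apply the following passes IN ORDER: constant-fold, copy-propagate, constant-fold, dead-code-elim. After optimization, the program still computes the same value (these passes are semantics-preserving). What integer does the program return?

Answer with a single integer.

Answer: 7

Derivation:
Initial IR:
  y = 6
  d = 7 - 0
  c = 3 + 5
  z = 4 - 0
  t = 7
  a = 9 * c
  return t
After constant-fold (7 stmts):
  y = 6
  d = 7
  c = 8
  z = 4
  t = 7
  a = 9 * c
  return t
After copy-propagate (7 stmts):
  y = 6
  d = 7
  c = 8
  z = 4
  t = 7
  a = 9 * 8
  return 7
After constant-fold (7 stmts):
  y = 6
  d = 7
  c = 8
  z = 4
  t = 7
  a = 72
  return 7
After dead-code-elim (1 stmts):
  return 7
Evaluate:
  y = 6  =>  y = 6
  d = 7 - 0  =>  d = 7
  c = 3 + 5  =>  c = 8
  z = 4 - 0  =>  z = 4
  t = 7  =>  t = 7
  a = 9 * c  =>  a = 72
  return t = 7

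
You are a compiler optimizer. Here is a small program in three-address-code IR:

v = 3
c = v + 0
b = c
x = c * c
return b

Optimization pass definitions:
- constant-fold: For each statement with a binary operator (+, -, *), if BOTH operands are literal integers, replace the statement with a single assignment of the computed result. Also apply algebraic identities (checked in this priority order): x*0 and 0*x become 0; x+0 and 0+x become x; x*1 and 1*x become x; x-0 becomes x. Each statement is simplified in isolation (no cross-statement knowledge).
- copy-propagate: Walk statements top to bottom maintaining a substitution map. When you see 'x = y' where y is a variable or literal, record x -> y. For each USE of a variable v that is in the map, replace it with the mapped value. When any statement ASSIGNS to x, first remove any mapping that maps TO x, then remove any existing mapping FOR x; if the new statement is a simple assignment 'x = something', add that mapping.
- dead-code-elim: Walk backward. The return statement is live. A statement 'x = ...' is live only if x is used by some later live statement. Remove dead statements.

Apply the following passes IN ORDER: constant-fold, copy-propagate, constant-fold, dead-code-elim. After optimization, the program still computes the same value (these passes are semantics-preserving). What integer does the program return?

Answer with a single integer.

Initial IR:
  v = 3
  c = v + 0
  b = c
  x = c * c
  return b
After constant-fold (5 stmts):
  v = 3
  c = v
  b = c
  x = c * c
  return b
After copy-propagate (5 stmts):
  v = 3
  c = 3
  b = 3
  x = 3 * 3
  return 3
After constant-fold (5 stmts):
  v = 3
  c = 3
  b = 3
  x = 9
  return 3
After dead-code-elim (1 stmts):
  return 3
Evaluate:
  v = 3  =>  v = 3
  c = v + 0  =>  c = 3
  b = c  =>  b = 3
  x = c * c  =>  x = 9
  return b = 3

Answer: 3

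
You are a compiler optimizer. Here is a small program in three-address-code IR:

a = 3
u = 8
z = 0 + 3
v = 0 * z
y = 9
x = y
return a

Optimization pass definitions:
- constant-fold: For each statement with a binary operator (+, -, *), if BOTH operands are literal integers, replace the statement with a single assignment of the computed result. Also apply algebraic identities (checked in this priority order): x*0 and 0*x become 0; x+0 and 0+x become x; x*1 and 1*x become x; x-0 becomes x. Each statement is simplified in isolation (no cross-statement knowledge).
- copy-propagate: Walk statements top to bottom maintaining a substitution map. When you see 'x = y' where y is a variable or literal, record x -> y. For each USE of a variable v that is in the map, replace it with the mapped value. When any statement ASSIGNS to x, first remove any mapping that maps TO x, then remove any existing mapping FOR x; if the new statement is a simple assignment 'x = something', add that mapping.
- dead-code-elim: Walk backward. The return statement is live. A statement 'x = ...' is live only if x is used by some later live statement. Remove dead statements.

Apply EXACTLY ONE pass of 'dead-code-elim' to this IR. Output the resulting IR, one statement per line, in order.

Applying dead-code-elim statement-by-statement:
  [7] return a  -> KEEP (return); live=['a']
  [6] x = y  -> DEAD (x not live)
  [5] y = 9  -> DEAD (y not live)
  [4] v = 0 * z  -> DEAD (v not live)
  [3] z = 0 + 3  -> DEAD (z not live)
  [2] u = 8  -> DEAD (u not live)
  [1] a = 3  -> KEEP; live=[]
Result (2 stmts):
  a = 3
  return a

Answer: a = 3
return a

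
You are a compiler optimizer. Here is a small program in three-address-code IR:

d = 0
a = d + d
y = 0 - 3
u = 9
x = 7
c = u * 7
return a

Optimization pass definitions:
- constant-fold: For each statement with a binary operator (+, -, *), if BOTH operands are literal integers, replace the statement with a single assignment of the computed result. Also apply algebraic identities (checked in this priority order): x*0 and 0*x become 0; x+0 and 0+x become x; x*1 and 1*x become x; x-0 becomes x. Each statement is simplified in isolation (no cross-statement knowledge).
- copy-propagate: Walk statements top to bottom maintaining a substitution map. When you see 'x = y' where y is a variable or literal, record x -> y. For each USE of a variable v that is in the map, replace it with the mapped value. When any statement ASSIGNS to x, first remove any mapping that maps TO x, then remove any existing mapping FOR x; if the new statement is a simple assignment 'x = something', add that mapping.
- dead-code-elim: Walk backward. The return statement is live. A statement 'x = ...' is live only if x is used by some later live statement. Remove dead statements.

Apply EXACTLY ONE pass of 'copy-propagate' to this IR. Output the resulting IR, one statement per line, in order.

Applying copy-propagate statement-by-statement:
  [1] d = 0  (unchanged)
  [2] a = d + d  -> a = 0 + 0
  [3] y = 0 - 3  (unchanged)
  [4] u = 9  (unchanged)
  [5] x = 7  (unchanged)
  [6] c = u * 7  -> c = 9 * 7
  [7] return a  (unchanged)
Result (7 stmts):
  d = 0
  a = 0 + 0
  y = 0 - 3
  u = 9
  x = 7
  c = 9 * 7
  return a

Answer: d = 0
a = 0 + 0
y = 0 - 3
u = 9
x = 7
c = 9 * 7
return a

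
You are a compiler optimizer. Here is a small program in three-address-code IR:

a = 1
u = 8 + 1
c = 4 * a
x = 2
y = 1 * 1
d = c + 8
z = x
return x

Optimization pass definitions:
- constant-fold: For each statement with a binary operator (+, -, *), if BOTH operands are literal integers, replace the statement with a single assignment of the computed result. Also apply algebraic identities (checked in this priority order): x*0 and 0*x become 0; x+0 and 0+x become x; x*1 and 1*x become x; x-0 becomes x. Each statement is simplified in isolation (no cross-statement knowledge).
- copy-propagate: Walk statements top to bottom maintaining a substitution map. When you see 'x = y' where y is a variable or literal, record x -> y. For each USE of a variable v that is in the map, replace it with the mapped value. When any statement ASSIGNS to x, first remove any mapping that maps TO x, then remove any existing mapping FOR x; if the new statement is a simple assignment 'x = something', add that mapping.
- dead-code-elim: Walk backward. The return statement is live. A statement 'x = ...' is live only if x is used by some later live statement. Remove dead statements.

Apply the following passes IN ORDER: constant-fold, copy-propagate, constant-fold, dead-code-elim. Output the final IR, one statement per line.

Initial IR:
  a = 1
  u = 8 + 1
  c = 4 * a
  x = 2
  y = 1 * 1
  d = c + 8
  z = x
  return x
After constant-fold (8 stmts):
  a = 1
  u = 9
  c = 4 * a
  x = 2
  y = 1
  d = c + 8
  z = x
  return x
After copy-propagate (8 stmts):
  a = 1
  u = 9
  c = 4 * 1
  x = 2
  y = 1
  d = c + 8
  z = 2
  return 2
After constant-fold (8 stmts):
  a = 1
  u = 9
  c = 4
  x = 2
  y = 1
  d = c + 8
  z = 2
  return 2
After dead-code-elim (1 stmts):
  return 2

Answer: return 2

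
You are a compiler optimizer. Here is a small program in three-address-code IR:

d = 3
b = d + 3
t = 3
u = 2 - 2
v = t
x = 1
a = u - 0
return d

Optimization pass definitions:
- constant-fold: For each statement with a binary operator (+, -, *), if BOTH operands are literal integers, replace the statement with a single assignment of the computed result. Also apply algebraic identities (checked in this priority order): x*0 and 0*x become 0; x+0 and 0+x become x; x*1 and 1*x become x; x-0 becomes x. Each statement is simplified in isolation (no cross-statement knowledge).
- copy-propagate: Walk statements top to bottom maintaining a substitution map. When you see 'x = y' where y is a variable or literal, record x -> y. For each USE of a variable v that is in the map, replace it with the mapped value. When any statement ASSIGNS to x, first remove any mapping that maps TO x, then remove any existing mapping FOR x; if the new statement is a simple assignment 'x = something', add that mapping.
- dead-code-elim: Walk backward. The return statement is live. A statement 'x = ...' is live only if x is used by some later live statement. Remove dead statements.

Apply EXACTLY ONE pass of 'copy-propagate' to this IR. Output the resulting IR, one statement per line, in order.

Answer: d = 3
b = 3 + 3
t = 3
u = 2 - 2
v = 3
x = 1
a = u - 0
return 3

Derivation:
Applying copy-propagate statement-by-statement:
  [1] d = 3  (unchanged)
  [2] b = d + 3  -> b = 3 + 3
  [3] t = 3  (unchanged)
  [4] u = 2 - 2  (unchanged)
  [5] v = t  -> v = 3
  [6] x = 1  (unchanged)
  [7] a = u - 0  (unchanged)
  [8] return d  -> return 3
Result (8 stmts):
  d = 3
  b = 3 + 3
  t = 3
  u = 2 - 2
  v = 3
  x = 1
  a = u - 0
  return 3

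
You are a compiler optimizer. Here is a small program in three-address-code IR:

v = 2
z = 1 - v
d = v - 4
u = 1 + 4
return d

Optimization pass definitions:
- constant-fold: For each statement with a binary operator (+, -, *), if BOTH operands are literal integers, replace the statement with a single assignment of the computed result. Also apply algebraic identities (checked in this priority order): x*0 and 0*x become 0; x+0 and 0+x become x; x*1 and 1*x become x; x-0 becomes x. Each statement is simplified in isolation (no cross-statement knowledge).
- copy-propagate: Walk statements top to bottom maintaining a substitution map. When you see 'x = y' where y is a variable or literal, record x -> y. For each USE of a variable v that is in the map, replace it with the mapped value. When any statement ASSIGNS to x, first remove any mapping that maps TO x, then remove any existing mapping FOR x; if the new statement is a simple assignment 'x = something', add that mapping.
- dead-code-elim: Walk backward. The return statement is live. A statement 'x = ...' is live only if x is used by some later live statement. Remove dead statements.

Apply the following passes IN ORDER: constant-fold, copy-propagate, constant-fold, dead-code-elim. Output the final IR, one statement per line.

Answer: d = -2
return d

Derivation:
Initial IR:
  v = 2
  z = 1 - v
  d = v - 4
  u = 1 + 4
  return d
After constant-fold (5 stmts):
  v = 2
  z = 1 - v
  d = v - 4
  u = 5
  return d
After copy-propagate (5 stmts):
  v = 2
  z = 1 - 2
  d = 2 - 4
  u = 5
  return d
After constant-fold (5 stmts):
  v = 2
  z = -1
  d = -2
  u = 5
  return d
After dead-code-elim (2 stmts):
  d = -2
  return d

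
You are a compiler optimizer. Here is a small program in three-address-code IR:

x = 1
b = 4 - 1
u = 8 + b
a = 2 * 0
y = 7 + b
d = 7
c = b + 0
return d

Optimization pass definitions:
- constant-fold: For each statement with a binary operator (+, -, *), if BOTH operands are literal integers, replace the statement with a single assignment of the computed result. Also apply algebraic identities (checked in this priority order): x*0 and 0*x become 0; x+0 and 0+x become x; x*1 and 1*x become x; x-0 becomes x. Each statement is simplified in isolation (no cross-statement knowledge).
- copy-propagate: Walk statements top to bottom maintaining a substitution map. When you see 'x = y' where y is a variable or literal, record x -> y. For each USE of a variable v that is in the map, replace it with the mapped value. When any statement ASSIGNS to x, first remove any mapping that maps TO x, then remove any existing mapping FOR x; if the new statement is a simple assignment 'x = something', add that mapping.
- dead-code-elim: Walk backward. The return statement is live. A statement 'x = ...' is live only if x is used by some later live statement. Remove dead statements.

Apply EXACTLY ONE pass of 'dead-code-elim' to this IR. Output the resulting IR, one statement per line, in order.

Applying dead-code-elim statement-by-statement:
  [8] return d  -> KEEP (return); live=['d']
  [7] c = b + 0  -> DEAD (c not live)
  [6] d = 7  -> KEEP; live=[]
  [5] y = 7 + b  -> DEAD (y not live)
  [4] a = 2 * 0  -> DEAD (a not live)
  [3] u = 8 + b  -> DEAD (u not live)
  [2] b = 4 - 1  -> DEAD (b not live)
  [1] x = 1  -> DEAD (x not live)
Result (2 stmts):
  d = 7
  return d

Answer: d = 7
return d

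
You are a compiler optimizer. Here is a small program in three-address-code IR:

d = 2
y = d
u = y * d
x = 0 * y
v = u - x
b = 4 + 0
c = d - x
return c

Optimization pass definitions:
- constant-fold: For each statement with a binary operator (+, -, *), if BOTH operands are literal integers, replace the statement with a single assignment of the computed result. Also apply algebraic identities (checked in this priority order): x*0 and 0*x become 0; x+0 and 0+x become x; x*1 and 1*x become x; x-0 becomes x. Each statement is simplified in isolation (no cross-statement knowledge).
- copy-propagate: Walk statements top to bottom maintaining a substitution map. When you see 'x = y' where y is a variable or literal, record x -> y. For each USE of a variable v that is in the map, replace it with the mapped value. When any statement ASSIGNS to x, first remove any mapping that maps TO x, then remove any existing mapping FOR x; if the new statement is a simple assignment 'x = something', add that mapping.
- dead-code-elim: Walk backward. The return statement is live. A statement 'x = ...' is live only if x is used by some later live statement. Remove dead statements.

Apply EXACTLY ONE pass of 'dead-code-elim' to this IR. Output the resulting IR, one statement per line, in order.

Answer: d = 2
y = d
x = 0 * y
c = d - x
return c

Derivation:
Applying dead-code-elim statement-by-statement:
  [8] return c  -> KEEP (return); live=['c']
  [7] c = d - x  -> KEEP; live=['d', 'x']
  [6] b = 4 + 0  -> DEAD (b not live)
  [5] v = u - x  -> DEAD (v not live)
  [4] x = 0 * y  -> KEEP; live=['d', 'y']
  [3] u = y * d  -> DEAD (u not live)
  [2] y = d  -> KEEP; live=['d']
  [1] d = 2  -> KEEP; live=[]
Result (5 stmts):
  d = 2
  y = d
  x = 0 * y
  c = d - x
  return c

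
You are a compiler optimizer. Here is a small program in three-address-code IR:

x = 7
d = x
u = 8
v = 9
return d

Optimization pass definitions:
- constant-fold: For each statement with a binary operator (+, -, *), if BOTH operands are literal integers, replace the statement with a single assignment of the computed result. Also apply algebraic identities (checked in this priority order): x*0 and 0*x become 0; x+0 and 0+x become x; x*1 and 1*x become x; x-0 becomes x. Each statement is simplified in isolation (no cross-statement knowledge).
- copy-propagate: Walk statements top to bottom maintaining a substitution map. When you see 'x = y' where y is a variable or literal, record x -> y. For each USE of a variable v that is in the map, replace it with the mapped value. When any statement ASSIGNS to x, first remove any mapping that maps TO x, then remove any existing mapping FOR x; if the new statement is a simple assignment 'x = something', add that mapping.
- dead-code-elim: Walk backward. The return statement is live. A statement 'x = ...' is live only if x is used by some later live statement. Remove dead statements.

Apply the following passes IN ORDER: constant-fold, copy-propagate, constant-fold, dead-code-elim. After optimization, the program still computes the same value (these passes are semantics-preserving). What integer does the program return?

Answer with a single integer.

Answer: 7

Derivation:
Initial IR:
  x = 7
  d = x
  u = 8
  v = 9
  return d
After constant-fold (5 stmts):
  x = 7
  d = x
  u = 8
  v = 9
  return d
After copy-propagate (5 stmts):
  x = 7
  d = 7
  u = 8
  v = 9
  return 7
After constant-fold (5 stmts):
  x = 7
  d = 7
  u = 8
  v = 9
  return 7
After dead-code-elim (1 stmts):
  return 7
Evaluate:
  x = 7  =>  x = 7
  d = x  =>  d = 7
  u = 8  =>  u = 8
  v = 9  =>  v = 9
  return d = 7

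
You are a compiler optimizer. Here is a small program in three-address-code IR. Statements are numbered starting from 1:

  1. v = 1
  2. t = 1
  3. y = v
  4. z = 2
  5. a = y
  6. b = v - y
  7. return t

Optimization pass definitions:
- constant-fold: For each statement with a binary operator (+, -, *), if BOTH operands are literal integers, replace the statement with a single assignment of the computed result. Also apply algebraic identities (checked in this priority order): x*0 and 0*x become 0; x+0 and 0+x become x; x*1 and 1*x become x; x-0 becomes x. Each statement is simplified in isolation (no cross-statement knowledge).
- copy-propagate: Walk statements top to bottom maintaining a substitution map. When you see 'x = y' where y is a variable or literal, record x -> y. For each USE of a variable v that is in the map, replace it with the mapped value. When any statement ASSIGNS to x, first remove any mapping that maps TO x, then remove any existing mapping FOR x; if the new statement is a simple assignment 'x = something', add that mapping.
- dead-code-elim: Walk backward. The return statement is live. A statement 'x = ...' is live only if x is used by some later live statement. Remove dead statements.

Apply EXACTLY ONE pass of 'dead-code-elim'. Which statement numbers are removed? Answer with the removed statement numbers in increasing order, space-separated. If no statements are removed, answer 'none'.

Backward liveness scan:
Stmt 1 'v = 1': DEAD (v not in live set [])
Stmt 2 't = 1': KEEP (t is live); live-in = []
Stmt 3 'y = v': DEAD (y not in live set ['t'])
Stmt 4 'z = 2': DEAD (z not in live set ['t'])
Stmt 5 'a = y': DEAD (a not in live set ['t'])
Stmt 6 'b = v - y': DEAD (b not in live set ['t'])
Stmt 7 'return t': KEEP (return); live-in = ['t']
Removed statement numbers: [1, 3, 4, 5, 6]
Surviving IR:
  t = 1
  return t

Answer: 1 3 4 5 6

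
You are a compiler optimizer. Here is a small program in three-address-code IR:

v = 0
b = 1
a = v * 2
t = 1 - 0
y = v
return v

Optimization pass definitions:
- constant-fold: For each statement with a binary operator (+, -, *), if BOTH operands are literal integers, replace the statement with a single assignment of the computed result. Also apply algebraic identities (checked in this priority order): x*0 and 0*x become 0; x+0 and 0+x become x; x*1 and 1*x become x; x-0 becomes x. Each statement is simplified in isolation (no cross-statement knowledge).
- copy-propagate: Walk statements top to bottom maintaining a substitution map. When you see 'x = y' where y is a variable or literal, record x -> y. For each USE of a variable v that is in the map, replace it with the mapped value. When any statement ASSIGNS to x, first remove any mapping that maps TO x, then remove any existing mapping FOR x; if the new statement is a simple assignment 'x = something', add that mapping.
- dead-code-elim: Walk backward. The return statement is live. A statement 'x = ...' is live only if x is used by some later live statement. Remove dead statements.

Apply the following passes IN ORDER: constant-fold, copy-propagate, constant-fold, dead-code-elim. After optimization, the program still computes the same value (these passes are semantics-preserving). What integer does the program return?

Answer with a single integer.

Answer: 0

Derivation:
Initial IR:
  v = 0
  b = 1
  a = v * 2
  t = 1 - 0
  y = v
  return v
After constant-fold (6 stmts):
  v = 0
  b = 1
  a = v * 2
  t = 1
  y = v
  return v
After copy-propagate (6 stmts):
  v = 0
  b = 1
  a = 0 * 2
  t = 1
  y = 0
  return 0
After constant-fold (6 stmts):
  v = 0
  b = 1
  a = 0
  t = 1
  y = 0
  return 0
After dead-code-elim (1 stmts):
  return 0
Evaluate:
  v = 0  =>  v = 0
  b = 1  =>  b = 1
  a = v * 2  =>  a = 0
  t = 1 - 0  =>  t = 1
  y = v  =>  y = 0
  return v = 0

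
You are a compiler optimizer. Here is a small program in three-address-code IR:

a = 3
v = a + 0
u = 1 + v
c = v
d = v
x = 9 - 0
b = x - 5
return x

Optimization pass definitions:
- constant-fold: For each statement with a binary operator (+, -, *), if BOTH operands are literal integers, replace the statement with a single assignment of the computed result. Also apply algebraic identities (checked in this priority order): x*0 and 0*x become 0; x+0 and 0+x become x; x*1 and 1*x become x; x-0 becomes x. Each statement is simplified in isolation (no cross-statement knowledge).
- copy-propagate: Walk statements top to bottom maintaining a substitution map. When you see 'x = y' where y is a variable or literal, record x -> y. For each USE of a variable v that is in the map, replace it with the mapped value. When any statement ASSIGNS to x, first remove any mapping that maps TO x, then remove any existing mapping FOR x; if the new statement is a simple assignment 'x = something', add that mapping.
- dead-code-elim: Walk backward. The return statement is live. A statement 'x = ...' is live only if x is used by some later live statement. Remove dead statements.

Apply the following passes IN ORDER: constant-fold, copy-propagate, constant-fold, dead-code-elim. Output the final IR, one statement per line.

Answer: return 9

Derivation:
Initial IR:
  a = 3
  v = a + 0
  u = 1 + v
  c = v
  d = v
  x = 9 - 0
  b = x - 5
  return x
After constant-fold (8 stmts):
  a = 3
  v = a
  u = 1 + v
  c = v
  d = v
  x = 9
  b = x - 5
  return x
After copy-propagate (8 stmts):
  a = 3
  v = 3
  u = 1 + 3
  c = 3
  d = 3
  x = 9
  b = 9 - 5
  return 9
After constant-fold (8 stmts):
  a = 3
  v = 3
  u = 4
  c = 3
  d = 3
  x = 9
  b = 4
  return 9
After dead-code-elim (1 stmts):
  return 9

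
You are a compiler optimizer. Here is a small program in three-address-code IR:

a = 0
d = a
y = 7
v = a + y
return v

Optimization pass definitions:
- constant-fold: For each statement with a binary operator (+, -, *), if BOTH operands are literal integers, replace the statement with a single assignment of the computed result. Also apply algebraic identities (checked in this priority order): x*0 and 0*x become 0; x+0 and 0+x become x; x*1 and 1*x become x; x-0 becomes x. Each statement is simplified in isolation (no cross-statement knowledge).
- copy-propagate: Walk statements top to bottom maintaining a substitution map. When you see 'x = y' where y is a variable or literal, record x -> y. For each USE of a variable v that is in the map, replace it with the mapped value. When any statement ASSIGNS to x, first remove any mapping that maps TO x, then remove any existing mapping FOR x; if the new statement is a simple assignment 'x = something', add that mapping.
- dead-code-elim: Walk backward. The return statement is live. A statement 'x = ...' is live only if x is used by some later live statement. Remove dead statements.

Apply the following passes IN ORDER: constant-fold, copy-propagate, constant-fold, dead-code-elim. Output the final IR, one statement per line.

Initial IR:
  a = 0
  d = a
  y = 7
  v = a + y
  return v
After constant-fold (5 stmts):
  a = 0
  d = a
  y = 7
  v = a + y
  return v
After copy-propagate (5 stmts):
  a = 0
  d = 0
  y = 7
  v = 0 + 7
  return v
After constant-fold (5 stmts):
  a = 0
  d = 0
  y = 7
  v = 7
  return v
After dead-code-elim (2 stmts):
  v = 7
  return v

Answer: v = 7
return v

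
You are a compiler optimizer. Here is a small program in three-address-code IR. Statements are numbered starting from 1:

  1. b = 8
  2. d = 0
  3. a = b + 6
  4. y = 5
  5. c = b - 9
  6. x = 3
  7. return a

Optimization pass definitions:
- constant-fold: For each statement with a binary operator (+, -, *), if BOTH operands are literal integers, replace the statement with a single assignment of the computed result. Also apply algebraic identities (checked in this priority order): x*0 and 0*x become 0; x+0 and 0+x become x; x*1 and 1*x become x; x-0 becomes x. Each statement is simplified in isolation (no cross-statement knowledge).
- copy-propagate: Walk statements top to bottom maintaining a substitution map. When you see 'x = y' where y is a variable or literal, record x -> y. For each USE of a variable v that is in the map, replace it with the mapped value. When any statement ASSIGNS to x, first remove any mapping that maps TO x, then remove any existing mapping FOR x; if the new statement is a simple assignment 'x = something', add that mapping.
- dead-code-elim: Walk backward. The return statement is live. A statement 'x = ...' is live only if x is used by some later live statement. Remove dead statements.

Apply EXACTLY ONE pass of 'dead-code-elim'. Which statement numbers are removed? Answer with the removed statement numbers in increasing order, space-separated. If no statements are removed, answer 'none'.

Answer: 2 4 5 6

Derivation:
Backward liveness scan:
Stmt 1 'b = 8': KEEP (b is live); live-in = []
Stmt 2 'd = 0': DEAD (d not in live set ['b'])
Stmt 3 'a = b + 6': KEEP (a is live); live-in = ['b']
Stmt 4 'y = 5': DEAD (y not in live set ['a'])
Stmt 5 'c = b - 9': DEAD (c not in live set ['a'])
Stmt 6 'x = 3': DEAD (x not in live set ['a'])
Stmt 7 'return a': KEEP (return); live-in = ['a']
Removed statement numbers: [2, 4, 5, 6]
Surviving IR:
  b = 8
  a = b + 6
  return a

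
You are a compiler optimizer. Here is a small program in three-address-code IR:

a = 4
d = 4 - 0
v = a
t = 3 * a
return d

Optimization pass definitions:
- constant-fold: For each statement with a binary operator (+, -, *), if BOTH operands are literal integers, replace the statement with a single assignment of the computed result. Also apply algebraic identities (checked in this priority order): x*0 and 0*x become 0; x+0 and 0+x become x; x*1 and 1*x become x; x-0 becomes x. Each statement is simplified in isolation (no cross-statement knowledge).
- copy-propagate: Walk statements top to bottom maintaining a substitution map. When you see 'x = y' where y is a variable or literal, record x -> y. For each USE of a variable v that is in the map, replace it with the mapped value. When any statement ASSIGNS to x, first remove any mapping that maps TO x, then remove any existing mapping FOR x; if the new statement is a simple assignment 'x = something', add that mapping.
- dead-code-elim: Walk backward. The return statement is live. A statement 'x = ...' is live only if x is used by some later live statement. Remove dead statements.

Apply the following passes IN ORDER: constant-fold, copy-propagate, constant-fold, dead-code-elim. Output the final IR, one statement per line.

Initial IR:
  a = 4
  d = 4 - 0
  v = a
  t = 3 * a
  return d
After constant-fold (5 stmts):
  a = 4
  d = 4
  v = a
  t = 3 * a
  return d
After copy-propagate (5 stmts):
  a = 4
  d = 4
  v = 4
  t = 3 * 4
  return 4
After constant-fold (5 stmts):
  a = 4
  d = 4
  v = 4
  t = 12
  return 4
After dead-code-elim (1 stmts):
  return 4

Answer: return 4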